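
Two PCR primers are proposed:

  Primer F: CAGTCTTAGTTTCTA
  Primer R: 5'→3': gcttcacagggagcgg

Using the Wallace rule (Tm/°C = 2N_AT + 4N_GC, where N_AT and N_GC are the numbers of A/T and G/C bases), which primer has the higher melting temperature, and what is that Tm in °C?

Primer F: A+T=10, G+C=5 → Tm = 2(10)+4(5) = 40°C
Primer R: A+T=5, G+C=11 → Tm = 2(5)+4(11) = 54°C
40°C vs 54°C → primer R is higher.

Primer R, 54°C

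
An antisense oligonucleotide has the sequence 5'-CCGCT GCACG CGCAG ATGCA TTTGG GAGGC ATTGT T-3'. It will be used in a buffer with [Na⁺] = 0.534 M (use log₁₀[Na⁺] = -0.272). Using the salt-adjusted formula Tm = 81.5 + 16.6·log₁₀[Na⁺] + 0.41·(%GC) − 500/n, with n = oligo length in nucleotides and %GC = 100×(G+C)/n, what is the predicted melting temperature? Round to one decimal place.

87.0°C

Length n = 36. Counting bases: T=9, A=6, G=12, C=9
G+C = 21, so %GC = 21/36 × 100 = 58.333%
Salt term: 16.6 × (-0.272) = -4.515
GC term: 0.41 × 58.333 = 23.917; length term: −500/36 = −13.889
Tm = 81.5 + (-4.515) + 23.917 − 13.889 = 87.013 → 87.0°C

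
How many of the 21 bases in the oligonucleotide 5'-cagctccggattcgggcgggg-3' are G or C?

16

G=10, A=2, C=6, T=3
G+C = 10 + 6 = 16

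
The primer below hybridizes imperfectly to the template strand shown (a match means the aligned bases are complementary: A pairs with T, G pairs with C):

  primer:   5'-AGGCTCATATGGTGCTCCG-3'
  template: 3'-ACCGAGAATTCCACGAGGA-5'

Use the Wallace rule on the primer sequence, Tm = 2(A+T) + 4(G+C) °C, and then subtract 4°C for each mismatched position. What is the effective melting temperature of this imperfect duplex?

Primer base counts: A=3, T=5, G=6, C=5 → A+T=8, G+C=11
Perfect-match Tm = 2(8) + 4(11) = 16 + 44 = 60°C
Mismatches (positions where the bases are not complementary): 4 (at positions 1, 7, 10, 19)
Effective Tm = 60 − 4×4 = 60 − 16 = 44°C

44°C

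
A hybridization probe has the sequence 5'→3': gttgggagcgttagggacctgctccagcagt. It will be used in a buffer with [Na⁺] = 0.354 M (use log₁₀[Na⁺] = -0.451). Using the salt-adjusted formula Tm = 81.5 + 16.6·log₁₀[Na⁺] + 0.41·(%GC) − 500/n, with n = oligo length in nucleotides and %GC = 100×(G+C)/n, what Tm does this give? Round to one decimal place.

Length n = 31. A=5, T=7, C=7, G=12
G+C = 19, so %GC = 19/31 × 100 = 61.29%
Salt term: 16.6 × (-0.451) = -7.487
GC term: 0.41 × 61.29 = 25.129; length term: −500/31 = −16.129
Tm = 81.5 + (-7.487) + 25.129 − 16.129 = 83.013 → 83.0°C

83.0°C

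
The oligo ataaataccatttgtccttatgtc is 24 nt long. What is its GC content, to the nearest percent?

C=5, T=10, A=7, G=2
G+C = 2 + 5 = 7 out of 24 bases
%GC = 7/24 × 100 = 29.17% ≈ 29%

29%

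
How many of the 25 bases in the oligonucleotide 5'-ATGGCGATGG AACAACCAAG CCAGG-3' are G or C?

Counting bases: A=9, T=2, G=8, C=6
G+C = 8 + 6 = 14

14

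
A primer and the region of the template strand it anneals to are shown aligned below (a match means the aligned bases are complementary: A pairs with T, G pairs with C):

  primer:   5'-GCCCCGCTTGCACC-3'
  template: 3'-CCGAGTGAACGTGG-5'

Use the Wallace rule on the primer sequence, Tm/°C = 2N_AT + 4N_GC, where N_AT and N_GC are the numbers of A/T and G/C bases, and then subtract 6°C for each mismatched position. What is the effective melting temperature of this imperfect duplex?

Primer base counts: A=1, T=2, G=3, C=8 → A+T=3, G+C=11
Perfect-match Tm = 2(3) + 4(11) = 6 + 44 = 50°C
Mismatches (positions where the bases are not complementary): 3 (at positions 2, 4, 6)
Effective Tm = 50 − 3×6 = 50 − 18 = 32°C

32°C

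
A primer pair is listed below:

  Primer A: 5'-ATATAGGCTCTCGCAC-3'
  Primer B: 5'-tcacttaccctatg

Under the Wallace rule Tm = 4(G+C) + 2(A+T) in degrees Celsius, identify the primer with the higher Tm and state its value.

Primer A, 48°C

Primer A: A+T=8, G+C=8 → Tm = 2(8)+4(8) = 48°C
Primer B: A+T=8, G+C=6 → Tm = 2(8)+4(6) = 40°C
48°C vs 40°C → primer A is higher.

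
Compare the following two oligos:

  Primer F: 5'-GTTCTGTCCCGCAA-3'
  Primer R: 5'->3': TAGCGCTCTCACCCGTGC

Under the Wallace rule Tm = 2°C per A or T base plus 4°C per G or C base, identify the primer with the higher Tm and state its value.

Primer F: A+T=6, G+C=8 → Tm = 2(6)+4(8) = 44°C
Primer R: A+T=6, G+C=12 → Tm = 2(6)+4(12) = 60°C
44°C vs 60°C → primer R is higher.

Primer R, 60°C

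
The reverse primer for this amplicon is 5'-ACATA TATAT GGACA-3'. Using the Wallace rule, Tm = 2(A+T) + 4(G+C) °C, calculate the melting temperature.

38°C

Scanning the sequence gives G=2, T=4, A=7, C=2.
A+T = 11, G+C = 4
Tm = 2(11) + 4(4) = 22 + 16 = 38°C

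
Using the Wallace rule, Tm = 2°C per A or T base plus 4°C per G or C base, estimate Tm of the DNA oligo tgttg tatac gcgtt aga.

Base counts: G=5, A=4, T=7, C=2
A+T = 11, G+C = 7
Tm = 2×11 + 4×7 = 50°C

50°C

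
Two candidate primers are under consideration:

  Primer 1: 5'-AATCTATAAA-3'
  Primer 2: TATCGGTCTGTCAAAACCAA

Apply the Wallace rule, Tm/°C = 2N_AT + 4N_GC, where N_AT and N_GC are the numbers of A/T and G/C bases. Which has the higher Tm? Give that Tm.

Primer 2, 56°C

Primer 1: A+T=9, G+C=1 → Tm = 2(9)+4(1) = 22°C
Primer 2: A+T=12, G+C=8 → Tm = 2(12)+4(8) = 56°C
22°C vs 56°C → primer 2 is higher.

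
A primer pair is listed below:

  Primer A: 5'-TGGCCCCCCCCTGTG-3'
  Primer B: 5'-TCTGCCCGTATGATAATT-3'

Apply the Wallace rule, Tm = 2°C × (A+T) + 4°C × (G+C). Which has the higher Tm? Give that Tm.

Primer A, 54°C

Primer A: A+T=3, G+C=12 → Tm = 2(3)+4(12) = 54°C
Primer B: A+T=11, G+C=7 → Tm = 2(11)+4(7) = 50°C
54°C vs 50°C → primer A is higher.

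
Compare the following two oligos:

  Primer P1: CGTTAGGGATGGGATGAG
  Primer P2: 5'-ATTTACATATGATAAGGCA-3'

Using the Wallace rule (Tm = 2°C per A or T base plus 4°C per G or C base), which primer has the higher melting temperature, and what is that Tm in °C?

Primer P1: A+T=8, G+C=10 → Tm = 2(8)+4(10) = 56°C
Primer P2: A+T=14, G+C=5 → Tm = 2(14)+4(5) = 48°C
56°C vs 48°C → primer P1 is higher.

Primer P1, 56°C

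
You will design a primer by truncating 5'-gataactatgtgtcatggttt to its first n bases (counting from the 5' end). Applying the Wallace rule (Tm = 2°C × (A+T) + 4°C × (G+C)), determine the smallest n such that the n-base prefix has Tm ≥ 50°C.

First 17 bases: GATAACTATGTGTCATG → Tm = 46°C (< 50°C)
First 18 bases: GATAACTATGTGTCATGG → Tm = 50°C (≥ 50°C)
Since every base adds ≥2°C, Tm only increases with n, so the threshold is first crossed at n = 18.

n = 18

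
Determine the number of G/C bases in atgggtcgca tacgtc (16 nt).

9

Base counts: G=5, T=4, A=3, C=4
G+C = 5 + 4 = 9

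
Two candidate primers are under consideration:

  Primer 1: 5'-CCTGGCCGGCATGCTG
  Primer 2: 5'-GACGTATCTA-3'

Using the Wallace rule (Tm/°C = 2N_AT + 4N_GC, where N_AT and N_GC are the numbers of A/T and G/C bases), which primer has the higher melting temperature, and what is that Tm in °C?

Primer 1, 56°C

Primer 1: A+T=4, G+C=12 → Tm = 2(4)+4(12) = 56°C
Primer 2: A+T=6, G+C=4 → Tm = 2(6)+4(4) = 28°C
56°C vs 28°C → primer 1 is higher.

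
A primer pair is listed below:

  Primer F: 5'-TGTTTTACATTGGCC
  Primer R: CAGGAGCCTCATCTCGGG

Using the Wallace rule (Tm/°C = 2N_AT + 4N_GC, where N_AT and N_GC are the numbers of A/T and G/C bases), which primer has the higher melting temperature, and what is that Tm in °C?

Primer F: A+T=9, G+C=6 → Tm = 2(9)+4(6) = 42°C
Primer R: A+T=6, G+C=12 → Tm = 2(6)+4(12) = 60°C
42°C vs 60°C → primer R is higher.

Primer R, 60°C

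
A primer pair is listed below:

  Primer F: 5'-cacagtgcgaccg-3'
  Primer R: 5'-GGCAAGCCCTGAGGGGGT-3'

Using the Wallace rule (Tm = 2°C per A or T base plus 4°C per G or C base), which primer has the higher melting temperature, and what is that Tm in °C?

Primer R, 62°C

Primer F: A+T=4, G+C=9 → Tm = 2(4)+4(9) = 44°C
Primer R: A+T=5, G+C=13 → Tm = 2(5)+4(13) = 62°C
44°C vs 62°C → primer R is higher.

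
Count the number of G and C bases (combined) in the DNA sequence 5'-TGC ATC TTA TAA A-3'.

3

C=2, A=5, G=1, T=5
Total G or C: 1 + 2 = 3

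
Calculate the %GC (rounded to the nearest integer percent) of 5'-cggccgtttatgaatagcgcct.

T=6, G=6, C=6, A=4
G+C = 6 + 6 = 12 out of 22 bases
%GC = 12/22 × 100 = 54.55% ≈ 55%

55%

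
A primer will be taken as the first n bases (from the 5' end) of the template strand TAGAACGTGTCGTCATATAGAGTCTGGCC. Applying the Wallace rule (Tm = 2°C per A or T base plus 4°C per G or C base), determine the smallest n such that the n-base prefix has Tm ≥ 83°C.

n = 29

First 28 bases: TAGAACGTGTCGTCATATAGAGTCTGGC → Tm = 82°C (< 83°C)
First 29 bases: TAGAACGTGTCGTCATATAGAGTCTGGCC → Tm = 86°C (≥ 83°C)
Since every base adds ≥2°C, Tm only increases with n, so the threshold is first crossed at n = 29.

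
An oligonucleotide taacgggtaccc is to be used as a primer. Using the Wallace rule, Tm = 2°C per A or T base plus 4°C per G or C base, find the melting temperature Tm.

38°C

Scanning the sequence gives A=3, T=2, C=4, G=3.
So N_AT = 5 and N_GC = 7.
Tm = 4·7 + 2·5 = 28 + 10 = 38°C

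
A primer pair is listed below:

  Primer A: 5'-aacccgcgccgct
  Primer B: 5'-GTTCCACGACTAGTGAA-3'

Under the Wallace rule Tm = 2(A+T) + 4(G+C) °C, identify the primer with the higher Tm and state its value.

Primer B, 50°C

Primer A: A+T=3, G+C=10 → Tm = 2(3)+4(10) = 46°C
Primer B: A+T=9, G+C=8 → Tm = 2(9)+4(8) = 50°C
46°C vs 50°C → primer B is higher.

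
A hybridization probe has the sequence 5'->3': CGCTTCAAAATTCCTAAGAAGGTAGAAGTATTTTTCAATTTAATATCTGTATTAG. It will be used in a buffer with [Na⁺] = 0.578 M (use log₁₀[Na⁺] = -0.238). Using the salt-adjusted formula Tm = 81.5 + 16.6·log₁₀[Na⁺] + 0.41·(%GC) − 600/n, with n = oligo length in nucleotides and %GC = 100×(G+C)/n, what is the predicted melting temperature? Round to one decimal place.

Length n = 55. Scanning the sequence gives T=21, G=8, A=19, C=7.
G+C = 15, so %GC = 15/55 × 100 = 27.273%
Salt term: 16.6 × (-0.238) = -3.951
GC term: 0.41 × 27.273 = 11.182; length term: −600/55 = −10.909
Tm = 81.5 + (-3.951) + 11.182 − 10.909 = 77.822 → 77.8°C

77.8°C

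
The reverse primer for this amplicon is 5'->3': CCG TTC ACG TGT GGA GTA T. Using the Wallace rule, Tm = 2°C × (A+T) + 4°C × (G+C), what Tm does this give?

Base counts: T=6, G=6, A=3, C=4
A+T = 9, G+C = 10
Tm = 4·10 + 2·9 = 40 + 18 = 58°C

58°C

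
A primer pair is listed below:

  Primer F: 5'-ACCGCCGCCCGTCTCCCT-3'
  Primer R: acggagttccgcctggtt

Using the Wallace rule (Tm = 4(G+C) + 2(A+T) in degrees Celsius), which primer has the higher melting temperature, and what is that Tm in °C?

Primer F, 64°C

Primer F: A+T=4, G+C=14 → Tm = 2(4)+4(14) = 64°C
Primer R: A+T=7, G+C=11 → Tm = 2(7)+4(11) = 58°C
64°C vs 58°C → primer F is higher.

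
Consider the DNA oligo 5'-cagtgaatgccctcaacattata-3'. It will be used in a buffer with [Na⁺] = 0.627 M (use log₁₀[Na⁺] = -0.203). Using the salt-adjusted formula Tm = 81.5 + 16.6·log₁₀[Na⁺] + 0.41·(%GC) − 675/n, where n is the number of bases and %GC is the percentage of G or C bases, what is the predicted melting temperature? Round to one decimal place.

Length n = 23. Base counts: C=6, G=3, T=6, A=8
G+C = 9, so %GC = 9/23 × 100 = 39.13%
Salt term: 16.6 × (-0.203) = -3.37
GC term: 0.41 × 39.13 = 16.043; length term: −675/23 = −29.348
Tm = 81.5 + (-3.37) + 16.043 − 29.348 = 64.825 → 64.8°C

64.8°C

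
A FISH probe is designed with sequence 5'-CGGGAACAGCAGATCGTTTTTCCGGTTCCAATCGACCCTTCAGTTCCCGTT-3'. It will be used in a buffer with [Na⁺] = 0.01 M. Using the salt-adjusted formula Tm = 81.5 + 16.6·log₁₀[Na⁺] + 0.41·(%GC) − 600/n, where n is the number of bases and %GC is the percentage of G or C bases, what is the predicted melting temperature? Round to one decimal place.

58.2°C

Length n = 51. Counting bases: G=11, C=16, T=15, A=9
G+C = 27, so %GC = 27/51 × 100 = 52.941%
Salt term: 16.6 × (-2) = -33.2
GC term: 0.41 × 52.941 = 21.706; length term: −600/51 = −11.765
Tm = 81.5 + (-33.2) + 21.706 − 11.765 = 58.241 → 58.2°C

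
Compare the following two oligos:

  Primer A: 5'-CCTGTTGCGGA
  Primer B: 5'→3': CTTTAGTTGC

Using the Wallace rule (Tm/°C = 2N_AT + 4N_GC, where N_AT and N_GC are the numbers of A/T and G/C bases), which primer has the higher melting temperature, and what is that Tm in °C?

Primer A: A+T=4, G+C=7 → Tm = 2(4)+4(7) = 36°C
Primer B: A+T=6, G+C=4 → Tm = 2(6)+4(4) = 28°C
36°C vs 28°C → primer A is higher.

Primer A, 36°C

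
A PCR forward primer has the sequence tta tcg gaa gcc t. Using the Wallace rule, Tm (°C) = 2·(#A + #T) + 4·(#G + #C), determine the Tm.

Counting bases: T=4, A=3, C=3, G=3
So N_AT = 7 and N_GC = 6.
Tm = 4·6 + 2·7 = 24 + 14 = 38°C

38°C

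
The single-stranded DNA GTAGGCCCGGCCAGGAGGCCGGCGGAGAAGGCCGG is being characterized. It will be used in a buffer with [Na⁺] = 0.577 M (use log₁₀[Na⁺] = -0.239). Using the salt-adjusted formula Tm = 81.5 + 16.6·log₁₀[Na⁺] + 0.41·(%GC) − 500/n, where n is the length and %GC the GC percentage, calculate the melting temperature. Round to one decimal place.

Length n = 35. Scanning the sequence gives A=6, T=1, C=10, G=18.
G+C = 28, so %GC = 28/35 × 100 = 80%
Salt term: 16.6 × (-0.239) = -3.967
GC term: 0.41 × 80 = 32.8; length term: −500/35 = −14.286
Tm = 81.5 + (-3.967) + 32.8 − 14.286 = 96.047 → 96.0°C

96.0°C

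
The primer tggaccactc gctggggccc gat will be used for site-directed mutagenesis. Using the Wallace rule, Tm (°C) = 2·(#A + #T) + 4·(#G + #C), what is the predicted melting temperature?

78°C

Scanning the sequence gives T=4, C=8, A=3, G=8.
So N_AT = 7 and N_GC = 16.
Tm = 2×7 + 4×16 = 78°C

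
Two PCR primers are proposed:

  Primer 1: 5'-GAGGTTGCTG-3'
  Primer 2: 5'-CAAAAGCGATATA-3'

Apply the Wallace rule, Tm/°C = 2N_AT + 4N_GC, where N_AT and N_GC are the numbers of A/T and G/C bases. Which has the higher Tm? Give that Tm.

Primer 1: A+T=4, G+C=6 → Tm = 2(4)+4(6) = 32°C
Primer 2: A+T=9, G+C=4 → Tm = 2(9)+4(4) = 34°C
32°C vs 34°C → primer 2 is higher.

Primer 2, 34°C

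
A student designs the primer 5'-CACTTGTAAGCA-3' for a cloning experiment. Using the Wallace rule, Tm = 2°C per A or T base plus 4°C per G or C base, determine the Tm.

Base counts: G=2, T=3, A=4, C=3
So N_AT = 7 and N_GC = 5.
Tm = 2(7) + 4(5) = 14 + 20 = 34°C

34°C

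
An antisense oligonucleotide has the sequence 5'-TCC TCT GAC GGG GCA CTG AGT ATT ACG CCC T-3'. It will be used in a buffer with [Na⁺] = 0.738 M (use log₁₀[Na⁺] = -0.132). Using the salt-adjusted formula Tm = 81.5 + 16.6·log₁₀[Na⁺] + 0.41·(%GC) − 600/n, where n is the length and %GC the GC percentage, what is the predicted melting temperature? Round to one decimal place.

83.8°C

Length n = 31. Counting bases: A=5, T=8, C=10, G=8
G+C = 18, so %GC = 18/31 × 100 = 58.065%
Salt term: 16.6 × (-0.132) = -2.191
GC term: 0.41 × 58.065 = 23.807; length term: −600/31 = −19.355
Tm = 81.5 + (-2.191) + 23.807 − 19.355 = 83.761 → 83.8°C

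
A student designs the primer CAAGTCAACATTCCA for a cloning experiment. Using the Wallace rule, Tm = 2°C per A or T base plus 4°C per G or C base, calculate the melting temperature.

42°C

Scanning the sequence gives T=3, A=6, C=5, G=1.
A+T = 9, G+C = 6
Tm = 2(9) + 4(6) = 18 + 24 = 42°C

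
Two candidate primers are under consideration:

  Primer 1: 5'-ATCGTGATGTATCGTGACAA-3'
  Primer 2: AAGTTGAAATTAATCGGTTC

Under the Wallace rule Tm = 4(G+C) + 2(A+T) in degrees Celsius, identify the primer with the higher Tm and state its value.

Primer 1, 56°C

Primer 1: A+T=12, G+C=8 → Tm = 2(12)+4(8) = 56°C
Primer 2: A+T=14, G+C=6 → Tm = 2(14)+4(6) = 52°C
56°C vs 52°C → primer 1 is higher.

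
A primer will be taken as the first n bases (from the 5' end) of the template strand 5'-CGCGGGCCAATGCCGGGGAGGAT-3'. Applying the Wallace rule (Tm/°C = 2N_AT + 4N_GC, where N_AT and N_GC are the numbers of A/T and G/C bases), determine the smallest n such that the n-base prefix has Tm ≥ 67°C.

First 18 bases: CGCGGGCCAATGCCGGGG → Tm = 66°C (< 67°C)
First 19 bases: CGCGGGCCAATGCCGGGGA → Tm = 68°C (≥ 67°C)
Each additional base adds 2°C (A/T) or 4°C (G/C), so Tm is non-decreasing in n; n = 19 is the first length to reach 67°C.

n = 19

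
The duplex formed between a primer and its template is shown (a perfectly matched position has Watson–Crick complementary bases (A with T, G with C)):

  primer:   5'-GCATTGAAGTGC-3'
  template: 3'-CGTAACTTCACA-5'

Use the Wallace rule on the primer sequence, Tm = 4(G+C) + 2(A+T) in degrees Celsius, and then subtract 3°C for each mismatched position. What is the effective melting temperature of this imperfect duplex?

33°C

Primer base counts: A=3, T=3, G=4, C=2 → A+T=6, G+C=6
Perfect-match Tm = 2(6) + 4(6) = 12 + 24 = 36°C
Mismatches (positions where the bases are not complementary): 1 (at position 12)
Effective Tm = 36 − 1×3 = 36 − 3 = 33°C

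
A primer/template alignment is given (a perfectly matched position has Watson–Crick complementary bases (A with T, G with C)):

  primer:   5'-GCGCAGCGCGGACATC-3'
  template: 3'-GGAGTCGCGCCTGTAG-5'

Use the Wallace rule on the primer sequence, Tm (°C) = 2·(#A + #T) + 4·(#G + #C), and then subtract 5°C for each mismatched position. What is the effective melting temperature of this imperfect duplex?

Primer base counts: A=3, T=1, G=6, C=6 → A+T=4, G+C=12
Perfect-match Tm = 2(4) + 4(12) = 8 + 48 = 56°C
Mismatches (positions where the bases are not complementary): 2 (at positions 1, 3)
Effective Tm = 56 − 2×5 = 56 − 10 = 46°C

46°C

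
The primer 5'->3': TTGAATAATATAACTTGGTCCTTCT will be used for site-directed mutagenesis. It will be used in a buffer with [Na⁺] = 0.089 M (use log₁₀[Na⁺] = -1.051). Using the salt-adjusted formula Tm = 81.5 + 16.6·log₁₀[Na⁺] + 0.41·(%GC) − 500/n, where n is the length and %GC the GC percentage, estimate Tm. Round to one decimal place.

55.5°C

Length n = 25. Base counts: G=3, A=7, T=11, C=4
G+C = 7, so %GC = 7/25 × 100 = 28%
Salt term: 16.6 × (-1.051) = -17.447
GC term: 0.41 × 28 = 11.48; length term: −500/25 = −20
Tm = 81.5 + (-17.447) + 11.48 − 20 = 55.533 → 55.5°C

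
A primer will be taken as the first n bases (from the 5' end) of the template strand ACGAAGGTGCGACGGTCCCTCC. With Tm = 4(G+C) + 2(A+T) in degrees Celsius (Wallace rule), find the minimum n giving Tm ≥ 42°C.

First 12 bases: ACGAAGGTGCGA → Tm = 38°C (< 42°C)
First 13 bases: ACGAAGGTGCGAC → Tm = 42°C (≥ 42°C)
Since every base adds ≥2°C, Tm only increases with n, so the threshold is first crossed at n = 13.

n = 13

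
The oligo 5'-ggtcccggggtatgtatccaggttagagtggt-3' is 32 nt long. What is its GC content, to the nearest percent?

Scanning the sequence gives T=9, C=5, G=13, A=5.
G+C = 13 + 5 = 18 out of 32 bases
%GC = 18/32 × 100 = 56.25% ≈ 56%

56%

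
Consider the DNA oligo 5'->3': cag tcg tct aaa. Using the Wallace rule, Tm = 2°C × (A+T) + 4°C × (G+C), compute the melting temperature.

Scanning the sequence gives A=4, G=2, T=3, C=3.
So N_AT = 7 and N_GC = 5.
Tm = 2×7 + 4×5 = 34°C

34°C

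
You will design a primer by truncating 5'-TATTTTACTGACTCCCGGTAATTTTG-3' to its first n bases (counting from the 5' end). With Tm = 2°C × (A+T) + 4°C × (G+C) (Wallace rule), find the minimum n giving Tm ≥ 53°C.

n = 19

First 18 bases: TATTTTACTGACTCCCGG → Tm = 52°C (< 53°C)
First 19 bases: TATTTTACTGACTCCCGGT → Tm = 54°C (≥ 53°C)
Since every base adds ≥2°C, Tm only increases with n, so the threshold is first crossed at n = 19.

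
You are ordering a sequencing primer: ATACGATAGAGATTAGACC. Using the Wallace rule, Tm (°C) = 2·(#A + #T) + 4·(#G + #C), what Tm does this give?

52°C

Base counts: C=3, G=4, A=8, T=4
AT pairs contribute 12, GC pairs contribute 7.
Tm = 2×12 + 4×7 = 52°C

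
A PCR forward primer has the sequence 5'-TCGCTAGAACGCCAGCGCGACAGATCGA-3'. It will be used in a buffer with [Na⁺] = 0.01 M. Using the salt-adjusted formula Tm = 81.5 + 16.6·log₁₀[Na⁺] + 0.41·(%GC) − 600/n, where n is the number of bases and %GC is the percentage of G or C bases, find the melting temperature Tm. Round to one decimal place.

Length n = 28. Base counts: A=8, T=3, C=9, G=8
G+C = 17, so %GC = 17/28 × 100 = 60.714%
Salt term: 16.6 × (-2) = -33.2
GC term: 0.41 × 60.714 = 24.893; length term: −600/28 = −21.429
Tm = 81.5 + (-33.2) + 24.893 − 21.429 = 51.764 → 51.8°C

51.8°C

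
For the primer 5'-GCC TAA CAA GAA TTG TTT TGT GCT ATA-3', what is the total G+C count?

Base counts: T=10, A=8, C=4, G=5
Total G or C: 5 + 4 = 9

9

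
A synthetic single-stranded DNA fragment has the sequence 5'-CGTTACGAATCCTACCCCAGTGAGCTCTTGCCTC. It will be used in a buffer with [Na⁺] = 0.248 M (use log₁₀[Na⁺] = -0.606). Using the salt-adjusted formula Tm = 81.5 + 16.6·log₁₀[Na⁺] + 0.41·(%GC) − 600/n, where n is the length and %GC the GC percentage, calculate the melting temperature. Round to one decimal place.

76.7°C

Length n = 34. Base counts: G=6, A=6, C=13, T=9
G+C = 19, so %GC = 19/34 × 100 = 55.882%
Salt term: 16.6 × (-0.606) = -10.06
GC term: 0.41 × 55.882 = 22.912; length term: −600/34 = −17.647
Tm = 81.5 + (-10.06) + 22.912 − 17.647 = 76.705 → 76.7°C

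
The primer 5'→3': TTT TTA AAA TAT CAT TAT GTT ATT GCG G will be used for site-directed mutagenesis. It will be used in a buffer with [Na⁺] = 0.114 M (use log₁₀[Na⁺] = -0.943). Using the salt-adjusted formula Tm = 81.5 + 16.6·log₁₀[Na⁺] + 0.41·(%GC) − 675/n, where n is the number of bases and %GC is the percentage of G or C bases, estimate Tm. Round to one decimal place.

Length n = 28. Base counts: G=4, A=8, T=14, C=2
G+C = 6, so %GC = 6/28 × 100 = 21.429%
Salt term: 16.6 × (-0.943) = -15.654
GC term: 0.41 × 21.429 = 8.786; length term: −675/28 = −24.107
Tm = 81.5 + (-15.654) + 8.786 − 24.107 = 50.525 → 50.5°C

50.5°C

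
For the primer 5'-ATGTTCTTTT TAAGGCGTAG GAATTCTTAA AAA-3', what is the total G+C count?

T=13, A=11, C=3, G=6
Total G or C: 6 + 3 = 9

9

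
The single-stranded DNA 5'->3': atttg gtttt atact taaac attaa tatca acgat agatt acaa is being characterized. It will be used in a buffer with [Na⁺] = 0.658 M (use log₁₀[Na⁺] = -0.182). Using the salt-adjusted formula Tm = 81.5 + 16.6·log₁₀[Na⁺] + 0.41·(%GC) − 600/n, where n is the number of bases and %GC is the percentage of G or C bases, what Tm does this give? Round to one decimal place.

73.2°C

Length n = 44. T=17, C=5, G=4, A=18
G+C = 9, so %GC = 9/44 × 100 = 20.455%
Salt term: 16.6 × (-0.182) = -3.021
GC term: 0.41 × 20.455 = 8.387; length term: −600/44 = −13.636
Tm = 81.5 + (-3.021) + 8.387 − 13.636 = 73.23 → 73.2°C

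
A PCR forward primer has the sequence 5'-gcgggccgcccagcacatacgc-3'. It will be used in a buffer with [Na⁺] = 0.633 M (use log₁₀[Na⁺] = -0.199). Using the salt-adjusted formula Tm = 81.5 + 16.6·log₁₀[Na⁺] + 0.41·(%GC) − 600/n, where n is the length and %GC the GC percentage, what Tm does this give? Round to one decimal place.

Length n = 22. Scanning the sequence gives T=1, A=4, G=7, C=10.
G+C = 17, so %GC = 17/22 × 100 = 77.273%
Salt term: 16.6 × (-0.199) = -3.303
GC term: 0.41 × 77.273 = 31.682; length term: −600/22 = −27.273
Tm = 81.5 + (-3.303) + 31.682 − 27.273 = 82.606 → 82.6°C

82.6°C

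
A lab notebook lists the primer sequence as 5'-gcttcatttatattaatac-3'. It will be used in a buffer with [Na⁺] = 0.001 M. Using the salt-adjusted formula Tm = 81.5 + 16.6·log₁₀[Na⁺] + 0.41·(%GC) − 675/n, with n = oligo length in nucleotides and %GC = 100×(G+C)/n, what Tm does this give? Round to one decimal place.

4.8°C

Length n = 19. Base counts: C=3, G=1, A=6, T=9
G+C = 4, so %GC = 4/19 × 100 = 21.053%
Salt term: 16.6 × (-3) = -49.8
GC term: 0.41 × 21.053 = 8.632; length term: −675/19 = −35.526
Tm = 81.5 + (-49.8) + 8.632 − 35.526 = 4.806 → 4.8°C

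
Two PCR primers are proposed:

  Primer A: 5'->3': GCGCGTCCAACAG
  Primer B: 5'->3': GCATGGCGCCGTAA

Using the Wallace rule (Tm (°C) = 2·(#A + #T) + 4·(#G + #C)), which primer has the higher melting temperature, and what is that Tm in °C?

Primer B, 46°C

Primer A: A+T=4, G+C=9 → Tm = 2(4)+4(9) = 44°C
Primer B: A+T=5, G+C=9 → Tm = 2(5)+4(9) = 46°C
44°C vs 46°C → primer B is higher.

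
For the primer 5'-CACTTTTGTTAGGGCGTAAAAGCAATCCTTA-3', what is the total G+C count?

T=10, G=6, C=6, A=9
G+C = 6 + 6 = 12

12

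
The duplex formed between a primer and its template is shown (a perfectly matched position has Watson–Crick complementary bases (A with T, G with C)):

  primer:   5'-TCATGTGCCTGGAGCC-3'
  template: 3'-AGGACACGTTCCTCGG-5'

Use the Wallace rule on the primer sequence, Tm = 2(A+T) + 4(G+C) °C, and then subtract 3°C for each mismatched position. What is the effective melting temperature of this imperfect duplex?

43°C

Primer base counts: A=2, T=4, G=5, C=5 → A+T=6, G+C=10
Perfect-match Tm = 2(6) + 4(10) = 12 + 40 = 52°C
Mismatches (positions where the bases are not complementary): 3 (at positions 3, 9, 10)
Effective Tm = 52 − 3×3 = 52 − 9 = 43°C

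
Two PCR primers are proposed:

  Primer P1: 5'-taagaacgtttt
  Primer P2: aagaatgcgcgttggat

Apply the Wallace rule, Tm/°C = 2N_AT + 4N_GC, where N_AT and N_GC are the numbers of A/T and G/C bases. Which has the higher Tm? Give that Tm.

Primer P2, 50°C

Primer P1: A+T=9, G+C=3 → Tm = 2(9)+4(3) = 30°C
Primer P2: A+T=9, G+C=8 → Tm = 2(9)+4(8) = 50°C
30°C vs 50°C → primer P2 is higher.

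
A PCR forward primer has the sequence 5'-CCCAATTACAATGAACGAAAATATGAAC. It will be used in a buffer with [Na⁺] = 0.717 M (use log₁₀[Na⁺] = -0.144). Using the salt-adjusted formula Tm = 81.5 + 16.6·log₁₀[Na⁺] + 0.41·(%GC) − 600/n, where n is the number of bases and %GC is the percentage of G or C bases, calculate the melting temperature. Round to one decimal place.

70.9°C

Length n = 28. Counting bases: C=6, G=3, T=5, A=14
G+C = 9, so %GC = 9/28 × 100 = 32.143%
Salt term: 16.6 × (-0.144) = -2.39
GC term: 0.41 × 32.143 = 13.179; length term: −600/28 = −21.429
Tm = 81.5 + (-2.39) + 13.179 − 21.429 = 70.86 → 70.9°C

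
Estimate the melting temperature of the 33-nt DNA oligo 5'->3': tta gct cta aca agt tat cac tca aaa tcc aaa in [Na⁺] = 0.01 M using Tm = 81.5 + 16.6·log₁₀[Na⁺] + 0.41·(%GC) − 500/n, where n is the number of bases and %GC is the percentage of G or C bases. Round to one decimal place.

Length n = 33. Counting bases: G=2, C=8, A=14, T=9
G+C = 10, so %GC = 10/33 × 100 = 30.303%
Salt term: 16.6 × (-2) = -33.2
GC term: 0.41 × 30.303 = 12.424; length term: −500/33 = −15.152
Tm = 81.5 + (-33.2) + 12.424 − 15.152 = 45.572 → 45.6°C

45.6°C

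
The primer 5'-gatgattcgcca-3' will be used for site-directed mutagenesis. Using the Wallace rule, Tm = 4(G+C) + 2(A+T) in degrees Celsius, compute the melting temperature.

Base counts: A=3, G=3, C=3, T=3
So N_AT = 6 and N_GC = 6.
Tm = 2×6 + 4×6 = 36°C

36°C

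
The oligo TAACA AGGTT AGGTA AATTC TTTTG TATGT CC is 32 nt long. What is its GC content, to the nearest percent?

Scanning the sequence gives C=4, G=6, A=9, T=13.
G+C = 6 + 4 = 10 out of 32 bases
%GC = 10/32 × 100 = 31.25% ≈ 31%

31%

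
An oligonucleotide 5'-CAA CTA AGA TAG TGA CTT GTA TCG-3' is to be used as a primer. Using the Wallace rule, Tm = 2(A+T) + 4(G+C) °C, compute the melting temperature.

66°C

Counting bases: T=7, C=4, G=5, A=8
A+T = 15, G+C = 9
Tm = 2(15) + 4(9) = 30 + 36 = 66°C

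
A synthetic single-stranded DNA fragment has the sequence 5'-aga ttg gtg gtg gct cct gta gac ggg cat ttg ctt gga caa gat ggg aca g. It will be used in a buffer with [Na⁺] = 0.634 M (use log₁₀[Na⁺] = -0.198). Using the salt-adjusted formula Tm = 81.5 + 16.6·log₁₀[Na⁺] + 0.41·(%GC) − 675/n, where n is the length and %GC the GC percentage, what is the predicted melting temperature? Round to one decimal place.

87.3°C

Length n = 52. Counting bases: A=11, C=8, G=20, T=13
G+C = 28, so %GC = 28/52 × 100 = 53.846%
Salt term: 16.6 × (-0.198) = -3.287
GC term: 0.41 × 53.846 = 22.077; length term: −675/52 = −12.981
Tm = 81.5 + (-3.287) + 22.077 − 12.981 = 87.309 → 87.3°C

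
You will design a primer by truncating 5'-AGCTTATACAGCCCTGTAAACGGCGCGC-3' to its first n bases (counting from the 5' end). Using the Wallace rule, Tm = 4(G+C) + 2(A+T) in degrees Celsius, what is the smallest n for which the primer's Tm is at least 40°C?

n = 14

First 13 bases: AGCTTATACAGCC → Tm = 38°C (< 40°C)
First 14 bases: AGCTTATACAGCCC → Tm = 42°C (≥ 40°C)
Each additional base adds 2°C (A/T) or 4°C (G/C), so Tm is non-decreasing in n; n = 14 is the first length to reach 40°C.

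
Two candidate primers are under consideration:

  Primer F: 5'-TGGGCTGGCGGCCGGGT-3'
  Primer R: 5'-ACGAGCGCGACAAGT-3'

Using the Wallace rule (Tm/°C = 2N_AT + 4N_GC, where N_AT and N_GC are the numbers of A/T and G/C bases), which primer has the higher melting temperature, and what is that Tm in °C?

Primer F, 62°C

Primer F: A+T=3, G+C=14 → Tm = 2(3)+4(14) = 62°C
Primer R: A+T=6, G+C=9 → Tm = 2(6)+4(9) = 48°C
62°C vs 48°C → primer F is higher.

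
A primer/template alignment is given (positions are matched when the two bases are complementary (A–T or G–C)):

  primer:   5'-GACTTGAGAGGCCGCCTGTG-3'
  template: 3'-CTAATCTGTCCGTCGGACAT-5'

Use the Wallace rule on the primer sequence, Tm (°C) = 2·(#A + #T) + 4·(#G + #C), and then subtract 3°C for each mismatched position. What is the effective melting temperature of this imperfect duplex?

Primer base counts: A=3, T=4, G=8, C=5 → A+T=7, G+C=13
Perfect-match Tm = 2(7) + 4(13) = 14 + 52 = 66°C
Mismatches (positions where the bases are not complementary): 5 (at positions 3, 5, 8, 13, 20)
Effective Tm = 66 − 5×3 = 66 − 15 = 51°C

51°C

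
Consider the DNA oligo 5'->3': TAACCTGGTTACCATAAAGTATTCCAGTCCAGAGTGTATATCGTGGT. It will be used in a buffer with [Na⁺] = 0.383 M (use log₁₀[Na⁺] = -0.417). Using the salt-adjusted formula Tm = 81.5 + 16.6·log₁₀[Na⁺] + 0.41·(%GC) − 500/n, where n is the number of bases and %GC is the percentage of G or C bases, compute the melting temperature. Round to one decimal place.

Length n = 47. Counting bases: C=9, G=10, T=15, A=13
G+C = 19, so %GC = 19/47 × 100 = 40.426%
Salt term: 16.6 × (-0.417) = -6.922
GC term: 0.41 × 40.426 = 16.575; length term: −500/47 = −10.638
Tm = 81.5 + (-6.922) + 16.575 − 10.638 = 80.515 → 80.5°C

80.5°C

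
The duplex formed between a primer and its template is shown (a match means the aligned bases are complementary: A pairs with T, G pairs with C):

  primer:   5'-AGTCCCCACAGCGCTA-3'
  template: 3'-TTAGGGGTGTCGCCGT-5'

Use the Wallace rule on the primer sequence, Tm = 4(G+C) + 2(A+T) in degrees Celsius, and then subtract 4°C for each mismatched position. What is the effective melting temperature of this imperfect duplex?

40°C

Primer base counts: A=4, T=2, G=3, C=7 → A+T=6, G+C=10
Perfect-match Tm = 2(6) + 4(10) = 12 + 40 = 52°C
Mismatches (positions where the bases are not complementary): 3 (at positions 2, 14, 15)
Effective Tm = 52 − 3×4 = 52 − 12 = 40°C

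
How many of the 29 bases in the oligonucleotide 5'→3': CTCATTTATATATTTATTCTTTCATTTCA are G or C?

5

T=17, C=5, G=0, A=7
G+C = 0 + 5 = 5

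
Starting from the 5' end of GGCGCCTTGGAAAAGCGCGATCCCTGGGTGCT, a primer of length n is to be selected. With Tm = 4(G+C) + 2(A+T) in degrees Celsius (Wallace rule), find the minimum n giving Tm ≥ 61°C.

n = 19

First 18 bases: GGCGCCTTGGAAAAGCGC → Tm = 60°C (< 61°C)
First 19 bases: GGCGCCTTGGAAAAGCGCG → Tm = 64°C (≥ 61°C)
Each additional base adds 2°C (A/T) or 4°C (G/C), so Tm is non-decreasing in n; n = 19 is the first length to reach 61°C.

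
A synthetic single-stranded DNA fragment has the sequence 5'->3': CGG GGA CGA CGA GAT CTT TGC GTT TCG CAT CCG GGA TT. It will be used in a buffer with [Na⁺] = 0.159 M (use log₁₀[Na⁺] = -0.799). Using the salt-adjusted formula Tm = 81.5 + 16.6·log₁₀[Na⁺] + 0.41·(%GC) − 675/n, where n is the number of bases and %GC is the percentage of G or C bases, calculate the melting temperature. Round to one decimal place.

74.2°C

Length n = 38. Base counts: C=9, T=10, A=6, G=13
G+C = 22, so %GC = 22/38 × 100 = 57.895%
Salt term: 16.6 × (-0.799) = -13.263
GC term: 0.41 × 57.895 = 23.737; length term: −675/38 = −17.763
Tm = 81.5 + (-13.263) + 23.737 − 17.763 = 74.211 → 74.2°C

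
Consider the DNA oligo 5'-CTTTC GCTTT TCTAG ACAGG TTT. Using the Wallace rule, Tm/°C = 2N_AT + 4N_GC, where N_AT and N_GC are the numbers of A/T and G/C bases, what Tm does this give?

64°C

Base counts: C=5, A=3, T=11, G=4
AT pairs contribute 14, GC pairs contribute 9.
Tm = 4·9 + 2·14 = 36 + 28 = 64°C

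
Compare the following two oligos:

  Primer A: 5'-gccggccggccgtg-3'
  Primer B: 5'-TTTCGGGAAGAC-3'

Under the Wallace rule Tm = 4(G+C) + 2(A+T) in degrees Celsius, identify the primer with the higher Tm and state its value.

Primer A, 54°C

Primer A: A+T=1, G+C=13 → Tm = 2(1)+4(13) = 54°C
Primer B: A+T=6, G+C=6 → Tm = 2(6)+4(6) = 36°C
54°C vs 36°C → primer A is higher.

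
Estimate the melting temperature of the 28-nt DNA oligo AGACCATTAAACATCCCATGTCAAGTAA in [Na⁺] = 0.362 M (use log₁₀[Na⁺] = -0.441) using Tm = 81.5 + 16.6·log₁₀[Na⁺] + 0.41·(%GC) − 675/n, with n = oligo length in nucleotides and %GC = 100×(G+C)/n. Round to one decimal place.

Length n = 28. Scanning the sequence gives A=12, G=3, C=7, T=6.
G+C = 10, so %GC = 10/28 × 100 = 35.714%
Salt term: 16.6 × (-0.441) = -7.321
GC term: 0.41 × 35.714 = 14.643; length term: −675/28 = −24.107
Tm = 81.5 + (-7.321) + 14.643 − 24.107 = 64.715 → 64.7°C

64.7°C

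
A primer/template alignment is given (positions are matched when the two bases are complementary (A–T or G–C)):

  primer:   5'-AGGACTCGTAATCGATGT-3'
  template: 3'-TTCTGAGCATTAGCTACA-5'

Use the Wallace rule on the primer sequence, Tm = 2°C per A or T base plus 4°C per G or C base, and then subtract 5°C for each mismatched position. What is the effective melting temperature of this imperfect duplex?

Primer base counts: A=5, T=5, G=5, C=3 → A+T=10, G+C=8
Perfect-match Tm = 2(10) + 4(8) = 20 + 32 = 52°C
Mismatches (positions where the bases are not complementary): 1 (at position 2)
Effective Tm = 52 − 1×5 = 52 − 5 = 47°C

47°C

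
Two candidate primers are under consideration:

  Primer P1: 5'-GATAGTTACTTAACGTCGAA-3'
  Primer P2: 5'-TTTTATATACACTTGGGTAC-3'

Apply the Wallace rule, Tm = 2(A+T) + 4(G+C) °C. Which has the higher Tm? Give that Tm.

Primer P1, 54°C

Primer P1: A+T=13, G+C=7 → Tm = 2(13)+4(7) = 54°C
Primer P2: A+T=14, G+C=6 → Tm = 2(14)+4(6) = 52°C
54°C vs 52°C → primer P1 is higher.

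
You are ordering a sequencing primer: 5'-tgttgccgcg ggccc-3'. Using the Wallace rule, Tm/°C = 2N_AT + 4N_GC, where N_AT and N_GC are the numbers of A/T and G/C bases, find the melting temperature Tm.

54°C

G=6, C=6, T=3, A=0
A+T = 3, G+C = 12
Tm = 2(3) + 4(12) = 6 + 48 = 54°C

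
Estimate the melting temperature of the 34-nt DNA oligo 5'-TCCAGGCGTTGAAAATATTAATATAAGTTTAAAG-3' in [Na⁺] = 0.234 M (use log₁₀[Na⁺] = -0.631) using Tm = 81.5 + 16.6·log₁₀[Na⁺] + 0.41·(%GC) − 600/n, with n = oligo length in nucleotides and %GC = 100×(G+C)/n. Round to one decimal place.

64.2°C

Length n = 34. Scanning the sequence gives A=14, G=6, T=11, C=3.
G+C = 9, so %GC = 9/34 × 100 = 26.471%
Salt term: 16.6 × (-0.631) = -10.475
GC term: 0.41 × 26.471 = 10.853; length term: −600/34 = −17.647
Tm = 81.5 + (-10.475) + 10.853 − 17.647 = 64.231 → 64.2°C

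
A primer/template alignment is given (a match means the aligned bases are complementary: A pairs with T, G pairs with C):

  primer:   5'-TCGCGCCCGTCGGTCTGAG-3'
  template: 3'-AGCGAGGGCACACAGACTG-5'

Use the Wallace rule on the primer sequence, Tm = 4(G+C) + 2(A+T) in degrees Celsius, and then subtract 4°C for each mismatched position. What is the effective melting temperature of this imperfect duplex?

Primer base counts: A=1, T=4, G=7, C=7 → A+T=5, G+C=14
Perfect-match Tm = 2(5) + 4(14) = 10 + 56 = 66°C
Mismatches (positions where the bases are not complementary): 4 (at positions 5, 11, 12, 19)
Effective Tm = 66 − 4×4 = 66 − 16 = 50°C

50°C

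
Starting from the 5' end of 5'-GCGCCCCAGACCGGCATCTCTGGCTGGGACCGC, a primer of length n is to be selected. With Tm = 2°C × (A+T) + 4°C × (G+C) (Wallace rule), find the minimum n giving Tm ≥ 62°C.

First 17 bases: GCGCCCCAGACCGGCAT → Tm = 60°C (< 62°C)
First 18 bases: GCGCCCCAGACCGGCATC → Tm = 64°C (≥ 62°C)
Since every base adds ≥2°C, Tm only increases with n, so the threshold is first crossed at n = 18.

n = 18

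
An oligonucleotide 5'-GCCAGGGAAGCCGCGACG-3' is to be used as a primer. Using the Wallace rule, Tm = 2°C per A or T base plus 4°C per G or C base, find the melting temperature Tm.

Counting bases: A=4, C=6, G=8, T=0
AT pairs contribute 4, GC pairs contribute 14.
Tm = 2(4) + 4(14) = 8 + 56 = 64°C

64°C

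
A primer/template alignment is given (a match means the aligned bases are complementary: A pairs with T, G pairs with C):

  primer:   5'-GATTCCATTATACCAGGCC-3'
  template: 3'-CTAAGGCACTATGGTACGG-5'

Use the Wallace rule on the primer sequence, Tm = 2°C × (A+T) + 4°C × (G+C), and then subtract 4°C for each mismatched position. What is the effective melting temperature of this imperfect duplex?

Primer base counts: A=5, T=5, G=3, C=6 → A+T=10, G+C=9
Perfect-match Tm = 2(10) + 4(9) = 20 + 36 = 56°C
Mismatches (positions where the bases are not complementary): 3 (at positions 7, 9, 16)
Effective Tm = 56 − 3×4 = 56 − 12 = 44°C

44°C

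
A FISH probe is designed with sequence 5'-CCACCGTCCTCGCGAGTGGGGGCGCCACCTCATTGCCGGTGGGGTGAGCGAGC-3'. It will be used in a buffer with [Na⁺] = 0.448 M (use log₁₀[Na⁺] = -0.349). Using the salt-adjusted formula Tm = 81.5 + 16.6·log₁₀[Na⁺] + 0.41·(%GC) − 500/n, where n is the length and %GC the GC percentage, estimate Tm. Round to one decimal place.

96.4°C

Length n = 53. Scanning the sequence gives C=18, G=21, T=8, A=6.
G+C = 39, so %GC = 39/53 × 100 = 73.585%
Salt term: 16.6 × (-0.349) = -5.793
GC term: 0.41 × 73.585 = 30.17; length term: −500/53 = −9.434
Tm = 81.5 + (-5.793) + 30.17 − 9.434 = 96.443 → 96.4°C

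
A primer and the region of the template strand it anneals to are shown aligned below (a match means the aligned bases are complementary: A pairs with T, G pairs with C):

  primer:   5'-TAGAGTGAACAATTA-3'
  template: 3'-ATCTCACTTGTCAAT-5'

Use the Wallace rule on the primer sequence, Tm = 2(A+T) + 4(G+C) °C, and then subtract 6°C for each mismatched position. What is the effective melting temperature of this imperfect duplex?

32°C

Primer base counts: A=7, T=4, G=3, C=1 → A+T=11, G+C=4
Perfect-match Tm = 2(11) + 4(4) = 22 + 16 = 38°C
Mismatches (positions where the bases are not complementary): 1 (at position 12)
Effective Tm = 38 − 1×6 = 38 − 6 = 32°C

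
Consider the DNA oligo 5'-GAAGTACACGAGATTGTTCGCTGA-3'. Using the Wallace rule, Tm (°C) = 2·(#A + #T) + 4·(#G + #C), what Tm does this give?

Counting bases: A=7, C=4, T=6, G=7
A+T = 13, G+C = 11
Tm = 2×13 + 4×11 = 70°C

70°C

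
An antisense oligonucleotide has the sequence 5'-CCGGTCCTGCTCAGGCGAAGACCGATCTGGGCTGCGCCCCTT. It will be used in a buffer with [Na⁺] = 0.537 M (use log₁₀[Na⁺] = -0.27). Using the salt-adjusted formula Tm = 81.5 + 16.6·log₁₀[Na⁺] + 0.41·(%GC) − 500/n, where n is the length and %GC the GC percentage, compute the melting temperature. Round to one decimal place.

Length n = 42. Base counts: A=5, T=8, G=13, C=16
G+C = 29, so %GC = 29/42 × 100 = 69.048%
Salt term: 16.6 × (-0.27) = -4.482
GC term: 0.41 × 69.048 = 28.31; length term: −500/42 = −11.905
Tm = 81.5 + (-4.482) + 28.31 − 11.905 = 93.423 → 93.4°C

93.4°C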